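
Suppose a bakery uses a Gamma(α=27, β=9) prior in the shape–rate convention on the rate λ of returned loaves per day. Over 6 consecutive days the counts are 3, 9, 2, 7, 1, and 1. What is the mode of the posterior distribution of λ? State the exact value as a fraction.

Total count: 3 + 9 + 2 + 7 + 1 + 1 = 23.
Total exposure: 6 days.
By Gamma–Poisson conjugacy, the posterior is Gamma(α + Σx, β + Σt) = Gamma(27 + 23, 9 + 6) = Gamma(50, 15).
Posterior mode = (α'−1)/β' = 49/15.

49/15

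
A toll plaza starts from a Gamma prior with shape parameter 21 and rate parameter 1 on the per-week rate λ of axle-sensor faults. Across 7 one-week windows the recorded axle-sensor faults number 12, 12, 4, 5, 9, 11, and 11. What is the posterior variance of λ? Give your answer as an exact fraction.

85/64

Total count: 12 + 12 + 4 + 5 + 9 + 11 + 11 = 64.
Total exposure: 7 weeks.
Gamma(α, β) with Poisson data over total exposure Σt gives posterior Gamma(α+Σx, β+Σt) = Gamma(85, 8).
Posterior variance = α'/β'² = 85/64.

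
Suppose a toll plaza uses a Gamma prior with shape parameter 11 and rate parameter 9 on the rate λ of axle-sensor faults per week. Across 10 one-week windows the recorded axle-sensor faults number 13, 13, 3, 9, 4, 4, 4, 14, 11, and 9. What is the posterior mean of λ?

Total count: 13 + 13 + 3 + 9 + 4 + 4 + 4 + 14 + 11 + 9 = 84.
Total exposure: 10 weeks.
Gamma(α, β) with Poisson data over total exposure Σt gives posterior Gamma(α+Σx, β+Σt) = Gamma(95, 19).
Posterior mean = α'/β' = 95/19 = 5.

5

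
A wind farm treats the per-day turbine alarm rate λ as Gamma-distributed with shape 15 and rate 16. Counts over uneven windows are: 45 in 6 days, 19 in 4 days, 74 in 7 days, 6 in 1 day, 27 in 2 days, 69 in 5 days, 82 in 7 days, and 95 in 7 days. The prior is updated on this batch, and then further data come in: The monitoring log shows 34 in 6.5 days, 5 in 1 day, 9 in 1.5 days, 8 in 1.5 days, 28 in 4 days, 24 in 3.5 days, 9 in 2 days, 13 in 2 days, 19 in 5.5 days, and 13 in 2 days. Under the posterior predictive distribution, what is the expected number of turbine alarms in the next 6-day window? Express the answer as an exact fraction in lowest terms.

Total count: 45 + 19 + 74 + 6 + 27 + 69 + 82 + 95 = 417.
Total exposure: 6 + 4 + 7 + 1 + 2 + 5 + 7 + 7 = 39 days.
After the first batch: Gamma(15 + 417, 16 + 39) = Gamma(432, 55).
Total count: 34 + 5 + 9 + 8 + 28 + 24 + 9 + 13 + 19 + 13 = 162.
Total exposure: 6.5 + 1 + 1.5 + 1.5 + 4 + 3.5 + 2 + 2 + 5.5 + 2 = 29.5 days.
After the second batch: Gamma(432 + 162, 55 + 29.5) = Gamma(594, 169/2).
Predictive mean over a 6-day window = T·E[λ|data] = 6·594/(169/2) = 7128/169.

7128/169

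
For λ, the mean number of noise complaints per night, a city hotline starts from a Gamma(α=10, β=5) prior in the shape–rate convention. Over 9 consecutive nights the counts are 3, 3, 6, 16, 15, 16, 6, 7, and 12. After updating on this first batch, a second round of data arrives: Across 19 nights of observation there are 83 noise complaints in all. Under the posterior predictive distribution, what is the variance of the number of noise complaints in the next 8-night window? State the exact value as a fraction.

19352/363

Total count: 3 + 3 + 6 + 16 + 15 + 16 + 6 + 7 + 12 = 84.
Total exposure: 9 nights.
After the first batch: Gamma(10 + 84, 5 + 9) = Gamma(94, 14).
Total count 83 over total exposure 19 nights.
After the second batch: Gamma(94 + 83, 14 + 19) = Gamma(177, 33).
The posterior predictive for a window of length T is Negative Binomial with variance T·α'·(β'+T)/β'² = 8·177·41/1089 = 19352/363.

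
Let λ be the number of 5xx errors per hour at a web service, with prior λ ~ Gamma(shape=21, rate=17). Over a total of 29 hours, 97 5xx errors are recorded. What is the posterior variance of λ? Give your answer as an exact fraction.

Total count 97 over total exposure 29 hours.
By Gamma–Poisson conjugacy, the posterior is Gamma(α + Σx, β + Σt) = Gamma(21 + 97, 17 + 29) = Gamma(118, 46).
Posterior variance = α'/β'² = 118/2116 = 59/1058.

59/1058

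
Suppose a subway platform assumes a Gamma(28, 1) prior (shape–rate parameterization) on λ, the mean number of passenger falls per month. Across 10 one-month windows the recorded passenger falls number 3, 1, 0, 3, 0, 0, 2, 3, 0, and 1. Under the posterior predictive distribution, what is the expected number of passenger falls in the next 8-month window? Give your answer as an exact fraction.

Total count: 3 + 1 + 0 + 3 + 0 + 0 + 2 + 3 + 0 + 1 = 13.
Total exposure: 10 months.
Gamma(α, β) with Poisson data over total exposure Σt gives posterior Gamma(α+Σx, β+Σt) = Gamma(41, 11).
Predictive mean over an 8-month window = T·E[λ|data] = 8·41/11 = 328/11.

328/11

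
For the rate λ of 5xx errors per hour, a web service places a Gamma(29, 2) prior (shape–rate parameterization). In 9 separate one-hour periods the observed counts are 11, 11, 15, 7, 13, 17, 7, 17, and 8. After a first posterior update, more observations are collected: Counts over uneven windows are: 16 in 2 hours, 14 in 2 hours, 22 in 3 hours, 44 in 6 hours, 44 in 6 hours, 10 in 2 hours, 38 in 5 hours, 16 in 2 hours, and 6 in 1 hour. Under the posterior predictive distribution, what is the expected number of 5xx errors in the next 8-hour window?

Total count: 11 + 11 + 15 + 7 + 13 + 17 + 7 + 17 + 8 = 106.
Total exposure: 9 hours.
After the first batch: Gamma(29 + 106, 2 + 9) = Gamma(135, 11).
Total count: 16 + 14 + 22 + 44 + 44 + 10 + 38 + 16 + 6 = 210.
Total exposure: 2 + 2 + 3 + 6 + 6 + 2 + 5 + 2 + 1 = 29 hours.
After the second batch: Gamma(135 + 210, 11 + 29) = Gamma(345, 40).
Predictive mean over an 8-hour window = T·E[λ|data] = 8·345/40 = 69.

69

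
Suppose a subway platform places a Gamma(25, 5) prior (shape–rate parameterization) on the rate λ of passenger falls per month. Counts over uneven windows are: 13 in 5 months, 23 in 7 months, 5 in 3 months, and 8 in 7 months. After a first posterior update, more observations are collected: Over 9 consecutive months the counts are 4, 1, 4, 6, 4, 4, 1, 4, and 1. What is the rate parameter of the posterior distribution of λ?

Total count: 13 + 23 + 5 + 8 = 49.
Total exposure: 5 + 7 + 3 + 7 = 22 months.
After the first batch: Gamma(25 + 49, 5 + 22) = Gamma(74, 27).
Total count: 4 + 1 + 4 + 6 + 4 + 4 + 1 + 4 + 1 = 29.
Total exposure: 9 months.
After the second batch: Gamma(74 + 29, 27 + 9) = Gamma(103, 36).

36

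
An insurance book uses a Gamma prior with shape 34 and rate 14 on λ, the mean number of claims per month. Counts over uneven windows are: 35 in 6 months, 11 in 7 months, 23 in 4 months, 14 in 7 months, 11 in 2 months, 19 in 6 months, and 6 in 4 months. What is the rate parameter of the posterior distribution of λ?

50

Total count: 35 + 11 + 23 + 14 + 11 + 19 + 6 = 119.
Total exposure: 6 + 7 + 4 + 7 + 2 + 6 + 4 = 36 months.
Conjugate update: add total count to the shape and total exposure to the rate, giving Gamma(153, 50).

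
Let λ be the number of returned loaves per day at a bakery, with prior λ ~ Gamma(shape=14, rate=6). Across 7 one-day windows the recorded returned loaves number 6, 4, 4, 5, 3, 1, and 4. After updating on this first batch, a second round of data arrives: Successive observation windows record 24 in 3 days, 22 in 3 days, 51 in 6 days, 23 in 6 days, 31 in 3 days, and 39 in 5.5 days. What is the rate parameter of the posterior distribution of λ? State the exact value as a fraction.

Total count: 6 + 4 + 4 + 5 + 3 + 1 + 4 = 27.
Total exposure: 7 days.
After the first batch: Gamma(14 + 27, 6 + 7) = Gamma(41, 13).
Total count: 24 + 22 + 51 + 23 + 31 + 39 = 190.
Total exposure: 3 + 3 + 6 + 6 + 3 + 5.5 = 26.5 days.
After the second batch: Gamma(41 + 190, 13 + 26.5) = Gamma(231, 79/2).

79/2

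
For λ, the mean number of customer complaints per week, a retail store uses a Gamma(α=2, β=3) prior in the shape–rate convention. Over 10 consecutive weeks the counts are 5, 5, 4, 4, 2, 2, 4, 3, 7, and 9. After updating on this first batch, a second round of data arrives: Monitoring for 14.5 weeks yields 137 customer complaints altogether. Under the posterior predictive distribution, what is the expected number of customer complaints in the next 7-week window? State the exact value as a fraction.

Total count: 5 + 5 + 4 + 4 + 2 + 2 + 4 + 3 + 7 + 9 = 45.
Total exposure: 10 weeks.
After the first batch: Gamma(2 + 45, 3 + 10) = Gamma(47, 13).
Total count 137 over total exposure 14.5 weeks.
After the second batch: Gamma(47 + 137, 13 + 14.5) = Gamma(184, 55/2).
Predictive mean over a 7-week window = T·E[λ|data] = 7·184/(55/2) = 2576/55.

2576/55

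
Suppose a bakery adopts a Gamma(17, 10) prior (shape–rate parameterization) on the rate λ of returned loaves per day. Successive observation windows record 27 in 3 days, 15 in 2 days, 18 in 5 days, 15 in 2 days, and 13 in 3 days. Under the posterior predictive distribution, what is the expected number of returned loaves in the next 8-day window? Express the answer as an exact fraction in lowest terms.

Total count: 27 + 15 + 18 + 15 + 13 = 88.
Total exposure: 3 + 2 + 5 + 2 + 3 = 15 days.
Conjugate update: add total count to the shape and total exposure to the rate, giving Gamma(105, 25).
Predictive mean over an 8-day window = T·E[λ|data] = 8·105/25 = 168/5.

168/5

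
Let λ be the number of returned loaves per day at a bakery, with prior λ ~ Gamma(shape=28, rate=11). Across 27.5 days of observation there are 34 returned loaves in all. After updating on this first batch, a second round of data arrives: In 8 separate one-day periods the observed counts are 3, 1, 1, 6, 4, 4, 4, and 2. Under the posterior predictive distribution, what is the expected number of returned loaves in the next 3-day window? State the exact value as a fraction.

Total count 34 over total exposure 27.5 days.
After the first batch: Gamma(28 + 34, 11 + 27.5) = Gamma(62, 77/2).
Total count: 3 + 1 + 1 + 6 + 4 + 4 + 4 + 2 = 25.
Total exposure: 8 days.
After the second batch: Gamma(62 + 25, 77/2 + 8) = Gamma(87, 93/2).
Predictive mean over a 3-day window = T·E[λ|data] = 3·87/(93/2) = 174/31.

174/31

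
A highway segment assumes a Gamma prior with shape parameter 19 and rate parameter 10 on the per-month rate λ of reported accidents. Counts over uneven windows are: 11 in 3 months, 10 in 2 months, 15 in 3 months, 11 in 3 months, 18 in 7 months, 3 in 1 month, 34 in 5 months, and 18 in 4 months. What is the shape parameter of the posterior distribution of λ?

Total count: 11 + 10 + 15 + 11 + 18 + 3 + 34 + 18 = 120.
Total exposure: 3 + 2 + 3 + 3 + 7 + 1 + 5 + 4 = 28 months.
By Gamma–Poisson conjugacy, the posterior is Gamma(α + Σx, β + Σt) = Gamma(19 + 120, 10 + 28) = Gamma(139, 38).

139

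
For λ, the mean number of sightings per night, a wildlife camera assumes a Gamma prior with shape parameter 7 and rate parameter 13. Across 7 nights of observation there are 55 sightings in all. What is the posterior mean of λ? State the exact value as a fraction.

31/10

Total count 55 over total exposure 7 nights.
By Gamma–Poisson conjugacy, the posterior is Gamma(α + Σx, β + Σt) = Gamma(7 + 55, 13 + 7) = Gamma(62, 20).
Posterior mean = α'/β' = 62/20 = 31/10.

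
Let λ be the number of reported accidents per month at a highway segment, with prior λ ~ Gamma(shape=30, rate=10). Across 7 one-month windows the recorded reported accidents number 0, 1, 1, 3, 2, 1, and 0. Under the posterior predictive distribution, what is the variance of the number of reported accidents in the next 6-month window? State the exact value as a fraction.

5244/289

Total count: 0 + 1 + 1 + 3 + 2 + 1 + 0 = 8.
Total exposure: 7 months.
Posterior: α' = 30 + 8 = 38, β' = 10 + 7 = 17.
The posterior predictive for a window of length T is Negative Binomial with variance T·α'·(β'+T)/β'² = 6·38·23/289 = 5244/289.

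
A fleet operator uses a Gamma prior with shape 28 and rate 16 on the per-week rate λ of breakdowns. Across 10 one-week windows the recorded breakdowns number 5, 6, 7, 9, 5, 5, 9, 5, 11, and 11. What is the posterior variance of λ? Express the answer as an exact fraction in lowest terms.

Total count: 5 + 6 + 7 + 9 + 5 + 5 + 9 + 5 + 11 + 11 = 73.
Total exposure: 10 weeks.
Posterior: α' = 28 + 73 = 101, β' = 16 + 10 = 26.
Posterior variance = α'/β'² = 101/676.

101/676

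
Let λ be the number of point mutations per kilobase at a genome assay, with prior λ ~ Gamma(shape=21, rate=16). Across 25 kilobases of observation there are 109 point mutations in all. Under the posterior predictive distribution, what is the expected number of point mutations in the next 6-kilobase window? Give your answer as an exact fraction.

Total count 109 over total exposure 25 kilobases.
Conjugate update: add total count to the shape and total exposure to the rate, giving Gamma(130, 41).
Predictive mean over a 6-kilobase window = T·E[λ|data] = 6·130/41 = 780/41.

780/41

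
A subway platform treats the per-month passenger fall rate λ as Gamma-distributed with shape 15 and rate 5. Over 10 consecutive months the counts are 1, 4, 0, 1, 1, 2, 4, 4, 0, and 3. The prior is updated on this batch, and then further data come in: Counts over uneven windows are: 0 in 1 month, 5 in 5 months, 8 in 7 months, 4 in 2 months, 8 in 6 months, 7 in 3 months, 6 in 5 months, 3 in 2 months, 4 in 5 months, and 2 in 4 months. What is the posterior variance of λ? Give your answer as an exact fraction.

Total count: 1 + 4 + 0 + 1 + 1 + 2 + 4 + 4 + 0 + 3 = 20.
Total exposure: 10 months.
After the first batch: Gamma(15 + 20, 5 + 10) = Gamma(35, 15).
Total count: 0 + 5 + 8 + 4 + 8 + 7 + 6 + 3 + 4 + 2 = 47.
Total exposure: 1 + 5 + 7 + 2 + 6 + 3 + 5 + 2 + 5 + 4 = 40 months.
After the second batch: Gamma(35 + 47, 15 + 40) = Gamma(82, 55).
Posterior variance = α'/β'² = 82/3025.

82/3025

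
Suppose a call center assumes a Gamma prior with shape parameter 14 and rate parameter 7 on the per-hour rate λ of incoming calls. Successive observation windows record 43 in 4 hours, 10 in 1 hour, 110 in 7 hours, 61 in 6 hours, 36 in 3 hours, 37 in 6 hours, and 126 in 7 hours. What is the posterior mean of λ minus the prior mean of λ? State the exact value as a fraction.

Total count: 43 + 10 + 110 + 61 + 36 + 37 + 126 = 423.
Total exposure: 4 + 1 + 7 + 6 + 3 + 6 + 7 = 34 hours.
By Gamma–Poisson conjugacy, the posterior is Gamma(α + Σx, β + Σt) = Gamma(14 + 423, 7 + 34) = Gamma(437, 41).
Posterior mean = 437/41 = 437/41; prior mean = 14/7 = 2. Difference = 437/41 − 2 = 355/41.

355/41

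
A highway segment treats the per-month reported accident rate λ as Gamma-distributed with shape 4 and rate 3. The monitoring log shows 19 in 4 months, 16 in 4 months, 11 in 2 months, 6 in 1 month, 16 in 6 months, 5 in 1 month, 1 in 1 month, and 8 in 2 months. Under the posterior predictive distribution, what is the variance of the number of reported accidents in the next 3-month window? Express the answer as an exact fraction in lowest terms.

387/32

Total count: 19 + 16 + 11 + 6 + 16 + 5 + 1 + 8 = 82.
Total exposure: 4 + 4 + 2 + 1 + 6 + 1 + 1 + 2 = 21 months.
Gamma(α, β) with Poisson data over total exposure Σt gives posterior Gamma(α+Σx, β+Σt) = Gamma(86, 24).
The posterior predictive for a window of length T is Negative Binomial with variance T·α'·(β'+T)/β'² = 3·86·27/576 = 387/32.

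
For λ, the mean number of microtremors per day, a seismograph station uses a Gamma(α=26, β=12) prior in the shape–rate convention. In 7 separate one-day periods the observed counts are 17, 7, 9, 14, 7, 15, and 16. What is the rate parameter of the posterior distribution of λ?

19

Total count: 17 + 7 + 9 + 14 + 7 + 15 + 16 = 85.
Total exposure: 7 days.
Conjugate update: add total count to the shape and total exposure to the rate, giving Gamma(111, 19).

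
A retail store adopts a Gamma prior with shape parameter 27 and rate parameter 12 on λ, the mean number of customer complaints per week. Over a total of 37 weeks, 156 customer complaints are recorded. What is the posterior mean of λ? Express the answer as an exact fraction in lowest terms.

Total count 156 over total exposure 37 weeks.
Posterior: α' = 27 + 156 = 183, β' = 12 + 37 = 49.
Posterior mean = α'/β' = 183/49.

183/49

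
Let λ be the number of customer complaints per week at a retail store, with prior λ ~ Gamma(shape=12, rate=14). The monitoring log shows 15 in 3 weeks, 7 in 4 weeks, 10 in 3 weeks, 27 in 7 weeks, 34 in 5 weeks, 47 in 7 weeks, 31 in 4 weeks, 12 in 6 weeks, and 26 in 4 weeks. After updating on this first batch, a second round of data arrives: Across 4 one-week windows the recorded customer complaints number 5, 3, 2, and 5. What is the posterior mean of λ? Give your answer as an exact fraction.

Total count: 15 + 7 + 10 + 27 + 34 + 47 + 31 + 12 + 26 = 209.
Total exposure: 3 + 4 + 3 + 7 + 5 + 7 + 4 + 6 + 4 = 43 weeks.
After the first batch: Gamma(12 + 209, 14 + 43) = Gamma(221, 57).
Total count: 5 + 3 + 2 + 5 = 15.
Total exposure: 4 weeks.
After the second batch: Gamma(221 + 15, 57 + 4) = Gamma(236, 61).
Posterior mean = α'/β' = 236/61.

236/61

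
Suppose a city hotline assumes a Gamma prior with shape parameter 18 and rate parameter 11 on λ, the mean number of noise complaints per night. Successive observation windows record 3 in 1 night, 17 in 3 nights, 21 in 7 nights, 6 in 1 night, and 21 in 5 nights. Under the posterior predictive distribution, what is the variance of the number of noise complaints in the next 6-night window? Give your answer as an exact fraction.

2193/98

Total count: 3 + 17 + 21 + 6 + 21 = 68.
Total exposure: 1 + 3 + 7 + 1 + 5 = 17 nights.
By Gamma–Poisson conjugacy, the posterior is Gamma(α + Σx, β + Σt) = Gamma(18 + 68, 11 + 17) = Gamma(86, 28).
The posterior predictive for a window of length T is Negative Binomial with variance T·α'·(β'+T)/β'² = 6·86·34/784 = 2193/98.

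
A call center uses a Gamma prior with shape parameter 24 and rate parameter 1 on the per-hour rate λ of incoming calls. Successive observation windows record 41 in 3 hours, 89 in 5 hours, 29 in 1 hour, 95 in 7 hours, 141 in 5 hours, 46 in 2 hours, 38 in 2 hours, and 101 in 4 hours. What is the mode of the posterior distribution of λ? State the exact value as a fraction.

201/10

Total count: 41 + 89 + 29 + 95 + 141 + 46 + 38 + 101 = 580.
Total exposure: 3 + 5 + 1 + 7 + 5 + 2 + 2 + 4 = 29 hours.
Gamma(α, β) with Poisson data over total exposure Σt gives posterior Gamma(α+Σx, β+Σt) = Gamma(604, 30).
Posterior mode = (α'−1)/β' = 603/30 = 201/10.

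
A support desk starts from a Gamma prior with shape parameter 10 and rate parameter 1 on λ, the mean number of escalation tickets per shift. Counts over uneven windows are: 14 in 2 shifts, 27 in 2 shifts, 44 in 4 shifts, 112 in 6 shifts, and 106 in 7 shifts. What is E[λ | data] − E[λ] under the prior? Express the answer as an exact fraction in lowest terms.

93/22

Total count: 14 + 27 + 44 + 112 + 106 = 303.
Total exposure: 2 + 2 + 4 + 6 + 7 = 21 shifts.
The Gamma prior is conjugate for the Poisson rate, so λ | data ~ Gamma(10+303, 1+21) = Gamma(313, 22).
Posterior mean = 313/22 = 313/22; prior mean = 10/1 = 10. Difference = 313/22 − 10 = 93/22.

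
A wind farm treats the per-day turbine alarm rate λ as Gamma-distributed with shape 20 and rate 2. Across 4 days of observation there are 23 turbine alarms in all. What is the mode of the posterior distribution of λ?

Total count 23 over total exposure 4 days.
Conjugate update: add total count to the shape and total exposure to the rate, giving Gamma(43, 6).
Posterior mode = (α'−1)/β' = 42/6 = 7.

7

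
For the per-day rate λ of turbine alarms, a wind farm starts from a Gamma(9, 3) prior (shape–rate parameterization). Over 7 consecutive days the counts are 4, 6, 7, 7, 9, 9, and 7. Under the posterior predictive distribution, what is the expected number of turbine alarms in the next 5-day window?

Total count: 4 + 6 + 7 + 7 + 9 + 9 + 7 = 49.
Total exposure: 7 days.
Conjugate update: add total count to the shape and total exposure to the rate, giving Gamma(58, 10).
Predictive mean over a 5-day window = T·E[λ|data] = 5·58/10 = 29.

29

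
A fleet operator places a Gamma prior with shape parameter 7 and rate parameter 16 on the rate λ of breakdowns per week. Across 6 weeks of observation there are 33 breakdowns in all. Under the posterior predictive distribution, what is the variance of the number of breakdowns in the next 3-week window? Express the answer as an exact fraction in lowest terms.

Total count 33 over total exposure 6 weeks.
The Gamma prior is conjugate for the Poisson rate, so λ | data ~ Gamma(7+33, 16+6) = Gamma(40, 22).
The posterior predictive for a window of length T is Negative Binomial with variance T·α'·(β'+T)/β'² = 3·40·25/484 = 750/121.

750/121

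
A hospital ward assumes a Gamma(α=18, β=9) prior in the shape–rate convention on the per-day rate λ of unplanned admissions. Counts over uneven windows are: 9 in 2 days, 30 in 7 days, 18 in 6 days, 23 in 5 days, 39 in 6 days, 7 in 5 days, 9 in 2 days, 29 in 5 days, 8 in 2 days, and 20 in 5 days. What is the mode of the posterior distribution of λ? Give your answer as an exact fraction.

Total count: 9 + 30 + 18 + 23 + 39 + 7 + 9 + 29 + 8 + 20 = 192.
Total exposure: 2 + 7 + 6 + 5 + 6 + 5 + 2 + 5 + 2 + 5 = 45 days.
Posterior: α' = 18 + 192 = 210, β' = 9 + 45 = 54.
Posterior mode = (α'−1)/β' = 209/54.

209/54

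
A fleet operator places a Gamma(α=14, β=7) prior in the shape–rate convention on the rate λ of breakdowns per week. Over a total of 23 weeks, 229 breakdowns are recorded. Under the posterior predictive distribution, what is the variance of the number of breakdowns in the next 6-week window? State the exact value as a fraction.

1458/25

Total count 229 over total exposure 23 weeks.
Posterior: α' = 14 + 229 = 243, β' = 7 + 23 = 30.
The posterior predictive for a window of length T is Negative Binomial with variance T·α'·(β'+T)/β'² = 6·243·36/900 = 1458/25.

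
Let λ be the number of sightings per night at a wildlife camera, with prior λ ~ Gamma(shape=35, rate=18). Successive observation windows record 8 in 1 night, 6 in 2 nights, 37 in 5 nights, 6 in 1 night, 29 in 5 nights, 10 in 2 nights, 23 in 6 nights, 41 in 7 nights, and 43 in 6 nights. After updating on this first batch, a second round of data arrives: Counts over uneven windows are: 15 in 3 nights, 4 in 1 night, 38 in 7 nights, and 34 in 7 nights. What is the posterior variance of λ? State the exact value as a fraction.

329/5041

Total count: 8 + 6 + 37 + 6 + 29 + 10 + 23 + 41 + 43 = 203.
Total exposure: 1 + 2 + 5 + 1 + 5 + 2 + 6 + 7 + 6 = 35 nights.
After the first batch: Gamma(35 + 203, 18 + 35) = Gamma(238, 53).
Total count: 15 + 4 + 38 + 34 = 91.
Total exposure: 3 + 1 + 7 + 7 = 18 nights.
After the second batch: Gamma(238 + 91, 53 + 18) = Gamma(329, 71).
Posterior variance = α'/β'² = 329/5041.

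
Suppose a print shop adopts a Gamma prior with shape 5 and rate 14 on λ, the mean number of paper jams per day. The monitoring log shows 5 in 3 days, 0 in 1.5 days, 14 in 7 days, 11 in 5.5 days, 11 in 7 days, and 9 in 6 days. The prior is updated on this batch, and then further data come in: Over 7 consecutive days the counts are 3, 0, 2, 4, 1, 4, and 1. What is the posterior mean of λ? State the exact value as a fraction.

70/51

Total count: 5 + 0 + 14 + 11 + 11 + 9 = 50.
Total exposure: 3 + 1.5 + 7 + 5.5 + 7 + 6 = 30 days.
After the first batch: Gamma(5 + 50, 14 + 30) = Gamma(55, 44).
Total count: 3 + 0 + 2 + 4 + 1 + 4 + 1 = 15.
Total exposure: 7 days.
After the second batch: Gamma(55 + 15, 44 + 7) = Gamma(70, 51).
Posterior mean = α'/β' = 70/51.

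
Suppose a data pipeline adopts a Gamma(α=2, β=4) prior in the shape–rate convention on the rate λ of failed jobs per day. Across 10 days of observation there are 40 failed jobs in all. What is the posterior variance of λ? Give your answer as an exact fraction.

Total count 40 over total exposure 10 days.
The Gamma prior is conjugate for the Poisson rate, so λ | data ~ Gamma(2+40, 4+10) = Gamma(42, 14).
Posterior variance = α'/β'² = 42/196 = 3/14.

3/14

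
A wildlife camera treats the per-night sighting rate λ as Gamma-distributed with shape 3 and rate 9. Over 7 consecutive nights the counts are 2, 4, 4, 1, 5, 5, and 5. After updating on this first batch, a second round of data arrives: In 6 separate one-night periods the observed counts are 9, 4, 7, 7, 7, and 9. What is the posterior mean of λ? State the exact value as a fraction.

36/11

Total count: 2 + 4 + 4 + 1 + 5 + 5 + 5 = 26.
Total exposure: 7 nights.
After the first batch: Gamma(3 + 26, 9 + 7) = Gamma(29, 16).
Total count: 9 + 4 + 7 + 7 + 7 + 9 = 43.
Total exposure: 6 nights.
After the second batch: Gamma(29 + 43, 16 + 6) = Gamma(72, 22).
Posterior mean = α'/β' = 72/22 = 36/11.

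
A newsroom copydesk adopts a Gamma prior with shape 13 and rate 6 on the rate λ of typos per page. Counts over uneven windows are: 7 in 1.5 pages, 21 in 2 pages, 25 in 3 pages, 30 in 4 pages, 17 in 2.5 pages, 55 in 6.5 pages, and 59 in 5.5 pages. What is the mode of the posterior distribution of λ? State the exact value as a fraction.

226/31

Total count: 7 + 21 + 25 + 30 + 17 + 55 + 59 = 214.
Total exposure: 1.5 + 2 + 3 + 4 + 2.5 + 6.5 + 5.5 = 25 pages.
Gamma(α, β) with Poisson data over total exposure Σt gives posterior Gamma(α+Σx, β+Σt) = Gamma(227, 31).
Posterior mode = (α'−1)/β' = 226/31.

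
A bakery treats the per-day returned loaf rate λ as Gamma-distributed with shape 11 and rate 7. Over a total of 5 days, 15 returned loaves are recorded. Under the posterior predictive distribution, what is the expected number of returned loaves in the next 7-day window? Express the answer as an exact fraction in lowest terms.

Total count 15 over total exposure 5 days.
The Gamma prior is conjugate for the Poisson rate, so λ | data ~ Gamma(11+15, 7+5) = Gamma(26, 12).
Predictive mean over a 7-day window = T·E[λ|data] = 7·26/12 = 91/6.

91/6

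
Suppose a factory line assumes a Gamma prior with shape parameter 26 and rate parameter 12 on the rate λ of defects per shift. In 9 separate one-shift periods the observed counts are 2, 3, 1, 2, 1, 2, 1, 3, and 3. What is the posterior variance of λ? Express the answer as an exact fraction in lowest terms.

Total count: 2 + 3 + 1 + 2 + 1 + 2 + 1 + 3 + 3 = 18.
Total exposure: 9 shifts.
Gamma(α, β) with Poisson data over total exposure Σt gives posterior Gamma(α+Σx, β+Σt) = Gamma(44, 21).
Posterior variance = α'/β'² = 44/441.

44/441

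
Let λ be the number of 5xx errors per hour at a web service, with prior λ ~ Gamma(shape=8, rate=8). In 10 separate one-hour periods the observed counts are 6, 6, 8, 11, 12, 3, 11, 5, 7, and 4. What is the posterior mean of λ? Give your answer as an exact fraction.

9/2

Total count: 6 + 6 + 8 + 11 + 12 + 3 + 11 + 5 + 7 + 4 = 73.
Total exposure: 10 hours.
Posterior: α' = 8 + 73 = 81, β' = 8 + 10 = 18.
Posterior mean = α'/β' = 81/18 = 9/2.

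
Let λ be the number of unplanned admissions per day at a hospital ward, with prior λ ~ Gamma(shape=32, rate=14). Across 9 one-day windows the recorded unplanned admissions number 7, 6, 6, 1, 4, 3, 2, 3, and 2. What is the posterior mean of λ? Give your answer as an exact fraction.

66/23

Total count: 7 + 6 + 6 + 1 + 4 + 3 + 2 + 3 + 2 = 34.
Total exposure: 9 days.
Gamma(α, β) with Poisson data over total exposure Σt gives posterior Gamma(α+Σx, β+Σt) = Gamma(66, 23).
Posterior mean = α'/β' = 66/23.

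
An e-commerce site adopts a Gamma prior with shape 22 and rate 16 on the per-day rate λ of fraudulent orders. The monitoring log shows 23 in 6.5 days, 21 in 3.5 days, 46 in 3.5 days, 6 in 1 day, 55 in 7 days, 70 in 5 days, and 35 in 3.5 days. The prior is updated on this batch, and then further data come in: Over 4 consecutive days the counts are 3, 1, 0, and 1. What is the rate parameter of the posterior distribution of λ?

50

Total count: 23 + 21 + 46 + 6 + 55 + 70 + 35 = 256.
Total exposure: 6.5 + 3.5 + 3.5 + 1 + 7 + 5 + 3.5 = 30 days.
After the first batch: Gamma(22 + 256, 16 + 30) = Gamma(278, 46).
Total count: 3 + 1 + 0 + 1 = 5.
Total exposure: 4 days.
After the second batch: Gamma(278 + 5, 46 + 4) = Gamma(283, 50).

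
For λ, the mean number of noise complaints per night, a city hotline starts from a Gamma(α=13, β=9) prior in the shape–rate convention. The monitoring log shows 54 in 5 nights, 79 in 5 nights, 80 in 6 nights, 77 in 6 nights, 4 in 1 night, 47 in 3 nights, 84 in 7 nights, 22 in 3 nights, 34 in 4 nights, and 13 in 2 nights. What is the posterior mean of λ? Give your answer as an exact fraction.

169/17

Total count: 54 + 79 + 80 + 77 + 4 + 47 + 84 + 22 + 34 + 13 = 494.
Total exposure: 5 + 5 + 6 + 6 + 1 + 3 + 7 + 3 + 4 + 2 = 42 nights.
Posterior: α' = 13 + 494 = 507, β' = 9 + 42 = 51.
Posterior mean = α'/β' = 507/51 = 169/17.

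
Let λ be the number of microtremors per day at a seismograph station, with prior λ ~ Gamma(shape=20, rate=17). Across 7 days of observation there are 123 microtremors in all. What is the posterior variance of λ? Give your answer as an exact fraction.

Total count 123 over total exposure 7 days.
Conjugate update: add total count to the shape and total exposure to the rate, giving Gamma(143, 24).
Posterior variance = α'/β'² = 143/576.

143/576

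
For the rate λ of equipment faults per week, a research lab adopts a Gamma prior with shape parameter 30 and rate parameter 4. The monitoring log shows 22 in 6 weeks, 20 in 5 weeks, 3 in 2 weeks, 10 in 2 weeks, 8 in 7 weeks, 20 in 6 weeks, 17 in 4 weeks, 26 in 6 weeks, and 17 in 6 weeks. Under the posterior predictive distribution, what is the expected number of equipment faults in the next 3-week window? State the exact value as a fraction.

173/16

Total count: 22 + 20 + 3 + 10 + 8 + 20 + 17 + 26 + 17 = 143.
Total exposure: 6 + 5 + 2 + 2 + 7 + 6 + 4 + 6 + 6 = 44 weeks.
Posterior: α' = 30 + 143 = 173, β' = 4 + 44 = 48.
Predictive mean over a 3-week window = T·E[λ|data] = 3·173/48 = 173/16.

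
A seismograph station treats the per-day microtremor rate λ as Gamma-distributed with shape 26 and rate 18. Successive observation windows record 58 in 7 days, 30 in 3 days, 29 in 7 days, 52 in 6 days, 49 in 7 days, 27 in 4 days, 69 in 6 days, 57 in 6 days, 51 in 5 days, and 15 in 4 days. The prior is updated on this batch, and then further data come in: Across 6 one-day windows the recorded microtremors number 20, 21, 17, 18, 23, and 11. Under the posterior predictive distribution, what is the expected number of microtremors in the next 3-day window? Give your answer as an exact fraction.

1719/79

Total count: 58 + 30 + 29 + 52 + 49 + 27 + 69 + 57 + 51 + 15 = 437.
Total exposure: 7 + 3 + 7 + 6 + 7 + 4 + 6 + 6 + 5 + 4 = 55 days.
After the first batch: Gamma(26 + 437, 18 + 55) = Gamma(463, 73).
Total count: 20 + 21 + 17 + 18 + 23 + 11 = 110.
Total exposure: 6 days.
After the second batch: Gamma(463 + 110, 73 + 6) = Gamma(573, 79).
Predictive mean over a 3-day window = T·E[λ|data] = 3·573/79 = 1719/79.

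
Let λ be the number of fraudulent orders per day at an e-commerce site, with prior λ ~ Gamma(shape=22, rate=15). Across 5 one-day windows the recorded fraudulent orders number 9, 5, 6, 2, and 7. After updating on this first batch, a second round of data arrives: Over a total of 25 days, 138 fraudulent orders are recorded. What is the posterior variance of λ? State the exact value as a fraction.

Total count: 9 + 5 + 6 + 2 + 7 = 29.
Total exposure: 5 days.
After the first batch: Gamma(22 + 29, 15 + 5) = Gamma(51, 20).
Total count 138 over total exposure 25 days.
After the second batch: Gamma(51 + 138, 20 + 25) = Gamma(189, 45).
Posterior variance = α'/β'² = 189/2025 = 7/75.

7/75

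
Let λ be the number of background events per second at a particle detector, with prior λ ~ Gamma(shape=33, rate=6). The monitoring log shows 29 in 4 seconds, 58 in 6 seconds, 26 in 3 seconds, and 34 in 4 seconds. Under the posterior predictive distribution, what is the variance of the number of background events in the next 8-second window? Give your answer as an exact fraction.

Total count: 29 + 58 + 26 + 34 = 147.
Total exposure: 4 + 6 + 3 + 4 = 17 seconds.
Gamma(α, β) with Poisson data over total exposure Σt gives posterior Gamma(α+Σx, β+Σt) = Gamma(180, 23).
The posterior predictive for a window of length T is Negative Binomial with variance T·α'·(β'+T)/β'² = 8·180·31/529 = 44640/529.

44640/529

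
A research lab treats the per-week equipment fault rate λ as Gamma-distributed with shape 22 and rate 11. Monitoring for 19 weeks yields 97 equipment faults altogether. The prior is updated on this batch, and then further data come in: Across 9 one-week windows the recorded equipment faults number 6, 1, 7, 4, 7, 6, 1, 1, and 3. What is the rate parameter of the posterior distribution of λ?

39

Total count 97 over total exposure 19 weeks.
After the first batch: Gamma(22 + 97, 11 + 19) = Gamma(119, 30).
Total count: 6 + 1 + 7 + 4 + 7 + 6 + 1 + 1 + 3 = 36.
Total exposure: 9 weeks.
After the second batch: Gamma(119 + 36, 30 + 9) = Gamma(155, 39).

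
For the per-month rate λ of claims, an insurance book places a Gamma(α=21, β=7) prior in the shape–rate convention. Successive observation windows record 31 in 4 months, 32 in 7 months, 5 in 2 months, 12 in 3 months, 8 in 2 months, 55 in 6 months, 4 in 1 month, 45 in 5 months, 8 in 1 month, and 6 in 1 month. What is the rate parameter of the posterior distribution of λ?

Total count: 31 + 32 + 5 + 12 + 8 + 55 + 4 + 45 + 8 + 6 = 206.
Total exposure: 4 + 7 + 2 + 3 + 2 + 6 + 1 + 5 + 1 + 1 = 32 months.
By Gamma–Poisson conjugacy, the posterior is Gamma(α + Σx, β + Σt) = Gamma(21 + 206, 7 + 32) = Gamma(227, 39).

39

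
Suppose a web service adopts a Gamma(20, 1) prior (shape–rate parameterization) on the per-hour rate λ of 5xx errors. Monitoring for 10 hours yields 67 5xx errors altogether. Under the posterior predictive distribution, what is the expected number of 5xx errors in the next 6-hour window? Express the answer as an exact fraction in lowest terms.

522/11

Total count 67 over total exposure 10 hours.
Posterior: α' = 20 + 67 = 87, β' = 1 + 10 = 11.
Predictive mean over a 6-hour window = T·E[λ|data] = 6·87/11 = 522/11.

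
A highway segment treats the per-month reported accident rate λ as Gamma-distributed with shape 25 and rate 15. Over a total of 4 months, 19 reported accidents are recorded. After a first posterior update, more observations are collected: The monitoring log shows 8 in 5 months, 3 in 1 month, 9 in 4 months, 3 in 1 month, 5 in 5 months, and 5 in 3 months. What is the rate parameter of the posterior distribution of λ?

Total count 19 over total exposure 4 months.
After the first batch: Gamma(25 + 19, 15 + 4) = Gamma(44, 19).
Total count: 8 + 3 + 9 + 3 + 5 + 5 = 33.
Total exposure: 5 + 1 + 4 + 1 + 5 + 3 = 19 months.
After the second batch: Gamma(44 + 33, 19 + 19) = Gamma(77, 38).

38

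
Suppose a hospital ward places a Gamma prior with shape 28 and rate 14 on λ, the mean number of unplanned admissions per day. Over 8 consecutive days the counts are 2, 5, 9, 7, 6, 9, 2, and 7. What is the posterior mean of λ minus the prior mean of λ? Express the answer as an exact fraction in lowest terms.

Total count: 2 + 5 + 9 + 7 + 6 + 9 + 2 + 7 = 47.
Total exposure: 8 days.
Posterior: α' = 28 + 47 = 75, β' = 14 + 8 = 22.
Posterior mean = 75/22 = 75/22; prior mean = 28/14 = 2. Difference = 75/22 − 2 = 31/22.

31/22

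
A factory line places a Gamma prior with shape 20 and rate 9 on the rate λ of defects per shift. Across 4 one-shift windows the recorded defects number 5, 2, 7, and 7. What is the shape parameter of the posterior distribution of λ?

41

Total count: 5 + 2 + 7 + 7 = 21.
Total exposure: 4 shifts.
Conjugate update: add total count to the shape and total exposure to the rate, giving Gamma(41, 13).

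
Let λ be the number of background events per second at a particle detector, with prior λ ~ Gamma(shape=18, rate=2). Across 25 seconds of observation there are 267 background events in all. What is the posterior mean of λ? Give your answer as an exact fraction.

95/9

Total count 267 over total exposure 25 seconds.
The Gamma prior is conjugate for the Poisson rate, so λ | data ~ Gamma(18+267, 2+25) = Gamma(285, 27).
Posterior mean = α'/β' = 285/27 = 95/9.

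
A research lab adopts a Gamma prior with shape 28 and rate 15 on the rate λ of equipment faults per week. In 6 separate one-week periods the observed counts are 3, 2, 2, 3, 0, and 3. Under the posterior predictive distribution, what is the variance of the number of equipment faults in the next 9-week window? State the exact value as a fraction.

Total count: 3 + 2 + 2 + 3 + 0 + 3 = 13.
Total exposure: 6 weeks.
Posterior: α' = 28 + 13 = 41, β' = 15 + 6 = 21.
The posterior predictive for a window of length T is Negative Binomial with variance T·α'·(β'+T)/β'² = 9·41·30/441 = 1230/49.

1230/49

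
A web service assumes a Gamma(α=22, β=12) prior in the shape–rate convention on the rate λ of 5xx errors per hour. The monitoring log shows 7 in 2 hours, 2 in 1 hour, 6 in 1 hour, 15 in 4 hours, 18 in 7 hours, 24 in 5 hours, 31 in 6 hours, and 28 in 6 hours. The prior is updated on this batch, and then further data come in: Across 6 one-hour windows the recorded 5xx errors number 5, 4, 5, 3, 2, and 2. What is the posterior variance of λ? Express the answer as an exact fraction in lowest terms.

Total count: 7 + 2 + 6 + 15 + 18 + 24 + 31 + 28 = 131.
Total exposure: 2 + 1 + 1 + 4 + 7 + 5 + 6 + 6 = 32 hours.
After the first batch: Gamma(22 + 131, 12 + 32) = Gamma(153, 44).
Total count: 5 + 4 + 5 + 3 + 2 + 2 = 21.
Total exposure: 6 hours.
After the second batch: Gamma(153 + 21, 44 + 6) = Gamma(174, 50).
Posterior variance = α'/β'² = 174/2500 = 87/1250.

87/1250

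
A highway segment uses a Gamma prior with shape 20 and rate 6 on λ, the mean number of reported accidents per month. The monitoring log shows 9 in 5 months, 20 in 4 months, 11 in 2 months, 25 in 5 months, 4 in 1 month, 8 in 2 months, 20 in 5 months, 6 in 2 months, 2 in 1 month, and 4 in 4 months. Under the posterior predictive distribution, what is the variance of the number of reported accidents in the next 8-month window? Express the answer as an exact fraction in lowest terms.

Total count: 9 + 20 + 11 + 25 + 4 + 8 + 20 + 6 + 2 + 4 = 109.
Total exposure: 5 + 4 + 2 + 5 + 1 + 2 + 5 + 2 + 1 + 4 = 31 months.
Conjugate update: add total count to the shape and total exposure to the rate, giving Gamma(129, 37).
The posterior predictive for a window of length T is Negative Binomial with variance T·α'·(β'+T)/β'² = 8·129·45/1369 = 46440/1369.

46440/1369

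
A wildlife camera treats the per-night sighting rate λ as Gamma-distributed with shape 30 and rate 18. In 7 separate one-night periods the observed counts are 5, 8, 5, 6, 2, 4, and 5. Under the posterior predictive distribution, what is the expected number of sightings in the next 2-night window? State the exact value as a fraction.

26/5

Total count: 5 + 8 + 5 + 6 + 2 + 4 + 5 = 35.
Total exposure: 7 nights.
The Gamma prior is conjugate for the Poisson rate, so λ | data ~ Gamma(30+35, 18+7) = Gamma(65, 25).
Predictive mean over a 2-night window = T·E[λ|data] = 2·65/25 = 26/5.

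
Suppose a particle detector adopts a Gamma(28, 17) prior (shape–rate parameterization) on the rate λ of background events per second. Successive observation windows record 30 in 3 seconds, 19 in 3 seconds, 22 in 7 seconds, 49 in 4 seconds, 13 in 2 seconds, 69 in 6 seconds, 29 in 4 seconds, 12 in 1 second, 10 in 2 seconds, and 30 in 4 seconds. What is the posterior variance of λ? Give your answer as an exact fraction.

Total count: 30 + 19 + 22 + 49 + 13 + 69 + 29 + 12 + 10 + 30 = 283.
Total exposure: 3 + 3 + 7 + 4 + 2 + 6 + 4 + 1 + 2 + 4 = 36 seconds.
The Gamma prior is conjugate for the Poisson rate, so λ | data ~ Gamma(28+283, 17+36) = Gamma(311, 53).
Posterior variance = α'/β'² = 311/2809.

311/2809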